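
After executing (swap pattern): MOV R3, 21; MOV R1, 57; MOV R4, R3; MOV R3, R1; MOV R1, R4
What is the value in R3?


Register state trace (swap pattern):
  MOV R3, 21  → R3 = 21
  MOV R1, 57  → R1 = 57
  MOV R4, R3  → R4 = 21  (save R3)
  MOV R3, R1  → R3 = 57  (R3 gets R1's value)
  MOV R1, R4  → R1 = 21  (R1 gets saved value)
Final: R3 = 57

57


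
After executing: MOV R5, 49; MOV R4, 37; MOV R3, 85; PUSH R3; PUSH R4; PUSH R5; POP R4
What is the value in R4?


Stack trace (top is rightmost):
  MOV R5, 49  → R5 = 49
  MOV R4, 37  → R4 = 37
  MOV R3, 85  → R3 = 85
  PUSH R3  → stack: [85]
  PUSH R4  → stack: [85, 37]
  PUSH R5  → stack: [85, 37, 49]
  POP R4  → R4 = 49, stack: [85, 37]
Final: R4 = 49

49


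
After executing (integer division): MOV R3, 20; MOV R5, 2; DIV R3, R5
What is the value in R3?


Register state trace:
  MOV R3, 20  → R3 = 20
  MOV R5, 2  → R5 = 2
  DIV R3, R5  → R3 = 20 // 2 = 10
Final: R3 = 10

10


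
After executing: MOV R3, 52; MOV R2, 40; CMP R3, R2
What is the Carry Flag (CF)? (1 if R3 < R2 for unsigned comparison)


Register state trace:
  MOV R3, 52  → R3 = 52
  MOV R2, 40  → R2 = 40
  CMP R3, R2  → unsigned 52 - 40: no borrow
  52 >= 40, so CF = 0
CF = 0

0


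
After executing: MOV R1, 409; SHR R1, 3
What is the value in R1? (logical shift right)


Register state trace:
  MOV R1, 409  → R1 = 409
  SHR R1, 3  → R1 = 409 >> 3 = 409 // 2^3 = 51
Final: R1 = 51

51


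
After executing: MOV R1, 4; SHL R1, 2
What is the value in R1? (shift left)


Register state trace:
  MOV R1, 4  → R1 = 4
  SHL R1, 2  → R1 = 4 << 2 = 4 * 2^2 = 16
Final: R1 = 16

16


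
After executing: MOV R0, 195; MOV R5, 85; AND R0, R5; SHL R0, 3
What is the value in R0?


Register state trace:
  MOV R0, 195  → R0 = 195 (0b11000011)
  MOV R5, 85  → R5 = 85 (0b01010101)
  AND R0, R5  → R0 = 195 AND 85 = 65 (0b01000001)
  SHL R0, 3  → R0 = 65 << 3 = 520
Final: R0 = 520

520


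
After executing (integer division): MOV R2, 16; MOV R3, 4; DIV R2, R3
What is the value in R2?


Register state trace:
  MOV R2, 16  → R2 = 16
  MOV R3, 4  → R3 = 4
  DIV R2, R3  → R2 = 16 // 4 = 4
Final: R2 = 4

4


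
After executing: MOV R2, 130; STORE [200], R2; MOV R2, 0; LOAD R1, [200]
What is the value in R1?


Register and memory trace:
  MOV R2, 130  → R2 = 130
  STORE [200], R2  → mem[200] = 130
  MOV R2, 0  → R2 = 0
  LOAD R1, [200]  → R1 = mem[200] = 130
Final: R1 = 130

130


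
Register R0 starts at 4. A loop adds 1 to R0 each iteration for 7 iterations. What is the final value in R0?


Starting value: R0 = 4
  Iter 1: R0 = 4 + 1 = 5
  Iter 2: R0 = 5 + 1 = 6
  Iter 3: R0 = 6 + 1 = 7
  Iter 4: R0 = 7 + 1 = 8
  Iter 5: R0 = 8 + 1 = 9
  Iter 6: R0 = 9 + 1 = 10
  Iter 7: R0 = 10 + 1 = 11
Final: R0 = 11

11


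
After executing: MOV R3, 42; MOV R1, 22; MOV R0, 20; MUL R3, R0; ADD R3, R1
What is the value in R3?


Register state trace:
  MOV R3, 42  → R3 = 42
  MOV R1, 22  → R1 = 22
  MOV R0, 20  → R0 = 20
  MUL R3, R0  → R3 = 42 * 20 = 840
  ADD R3, R1  → R3 = 840 + 22 = 862
Final: R3 = 862

862


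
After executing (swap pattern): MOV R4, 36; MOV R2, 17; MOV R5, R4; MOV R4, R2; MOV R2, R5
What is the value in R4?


Register state trace (swap pattern):
  MOV R4, 36  → R4 = 36
  MOV R2, 17  → R2 = 17
  MOV R5, R4  → R5 = 36  (save R4)
  MOV R4, R2  → R4 = 17  (R4 gets R2's value)
  MOV R2, R5  → R2 = 36  (R2 gets saved value)
Final: R4 = 17

17


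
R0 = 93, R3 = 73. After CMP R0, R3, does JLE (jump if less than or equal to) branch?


Trace:
  R0 = 93, R3 = 73
  CMP R0, R3  → compares 93 vs 73
  JLE checks: is 93 less than or equal to 73?
  93 > 73, so condition is false
Branch taken: No

No


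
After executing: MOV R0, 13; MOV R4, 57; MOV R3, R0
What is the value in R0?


Register state trace:
  MOV R0, 13  → R0 = 13
  MOV R4, 57  → R4 = 57
  MOV R3, R0  → R3 = 13
Final: R0 = 13

13


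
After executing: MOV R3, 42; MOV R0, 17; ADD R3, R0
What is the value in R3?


Register state trace:
  MOV R3, 42  → R3 = 42
  MOV R0, 17  → R0 = 17
  ADD R3, R0  → R3 = 42 + 17 = 59
Final: R3 = 59

59


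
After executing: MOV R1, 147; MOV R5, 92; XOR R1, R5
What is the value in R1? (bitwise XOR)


Register state trace:
  MOV R1, 147  → R1 = 147 (0b10010011)
  MOV R5, 92  → R5 = 92 (0b01011100)
  XOR R1, R5  → R1 = 147 XOR 92 = 207 (0b11001111)
Final: R1 = 207

207


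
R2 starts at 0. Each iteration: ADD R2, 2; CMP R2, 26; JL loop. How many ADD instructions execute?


Loop trace (R2 starts at 0, target 26, step 2):
  ADD #1: R2 = 0 + 2 = 2  → 2 < 26, loop
  ADD #2: R2 = 2 + 2 = 4  → 4 < 26, loop
  ADD #3: R2 = 4 + 2 = 6  → 6 < 26, loop
  ADD #4: R2 = 6 + 2 = 8  → 8 < 26, loop
  ADD #5: R2 = 8 + 2 = 10  → 10 < 26, loop
  ADD #6: R2 = 10 + 2 = 12  → 12 < 26, loop
  ADD #7: R2 = 12 + 2 = 14  → 14 < 26, loop
  ADD #8: R2 = 14 + 2 = 16  → 16 < 26, loop
  ADD #9: R2 = 16 + 2 = 18  → 18 < 26, loop
  ADD #10: R2 = 18 + 2 = 20  → 20 < 26, loop
  ADD #11: R2 = 20 + 2 = 22  → 22 < 26, loop
  ADD #12: R2 = 22 + 2 = 24  → 24 < 26, loop
  ADD #13: R2 = 24 + 2 = 26  → 26 >= 26, exit
Total ADD instructions: 13

13


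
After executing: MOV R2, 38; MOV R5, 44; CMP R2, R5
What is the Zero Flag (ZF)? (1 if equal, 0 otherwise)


Register state trace:
  MOV R2, 38  → R2 = 38
  MOV R5, 44  → R5 = 44
  CMP R2, R5  → computes 38 - 44 = -6
  Result is nonzero, so values are not equal
ZF = 0

0


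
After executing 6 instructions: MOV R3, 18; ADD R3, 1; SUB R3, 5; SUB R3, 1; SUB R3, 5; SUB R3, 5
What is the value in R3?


Register state trace:
  MOV R3, 18  → R3 = 18
  ADD R3, 1  → R3 = 18 + 1 = 19
  SUB R3, 5  → R3 = 19 - 5 = 14
  SUB R3, 1  → R3 = 14 - 1 = 13
  SUB R3, 5  → R3 = 13 - 5 = 8
  SUB R3, 5  → R3 = 8 - 5 = 3
Final: R3 = 3

3


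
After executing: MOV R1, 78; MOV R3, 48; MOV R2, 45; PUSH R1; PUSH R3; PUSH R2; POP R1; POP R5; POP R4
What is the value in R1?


Stack trace (top is rightmost):
  MOV R1, 78  → R1 = 78
  MOV R3, 48  → R3 = 48
  MOV R2, 45  → R2 = 45
  PUSH R1  → stack: [78]
  PUSH R3  → stack: [78, 48]
  PUSH R2  → stack: [78, 48, 45]
  POP R1  → R1 = 45, stack: [78, 48]
  POP R5  → R5 = 48, stack: [78]
  POP R4  → R4 = 78, stack: []
Final: R1 = 45

45


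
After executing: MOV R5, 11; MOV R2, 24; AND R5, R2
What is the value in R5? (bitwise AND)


Register state trace:
  MOV R5, 11  → R5 = 11 (0b00001011)
  MOV R2, 24  → R2 = 24 (0b00011000)
  AND R5, R2  → R5 = 11 AND 24 = 8 (0b00001000)
Final: R5 = 8

8


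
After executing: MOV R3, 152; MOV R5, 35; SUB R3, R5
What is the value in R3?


Register state trace:
  MOV R3, 152  → R3 = 152
  MOV R5, 35  → R5 = 35
  SUB R3, R5  → R3 = 152 - 35 = 117
Final: R3 = 117

117


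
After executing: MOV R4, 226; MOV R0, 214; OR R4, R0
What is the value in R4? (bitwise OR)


Register state trace:
  MOV R4, 226  → R4 = 226 (0b11100010)
  MOV R0, 214  → R0 = 214 (0b11010110)
  OR R4, R0   → R4 = 226 OR 214 = 246 (0b11110110)
Final: R4 = 246

246


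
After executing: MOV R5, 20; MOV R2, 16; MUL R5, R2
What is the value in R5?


Register state trace:
  MOV R5, 20  → R5 = 20
  MOV R2, 16  → R2 = 16
  MUL R5, R2  → R5 = 20 * 16 = 320
Final: R5 = 320

320


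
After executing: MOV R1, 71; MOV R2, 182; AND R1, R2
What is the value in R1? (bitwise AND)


Register state trace:
  MOV R1, 71  → R1 = 71 (0b01000111)
  MOV R2, 182  → R2 = 182 (0b10110110)
  AND R1, R2  → R1 = 71 AND 182 = 6 (0b00000110)
Final: R1 = 6

6


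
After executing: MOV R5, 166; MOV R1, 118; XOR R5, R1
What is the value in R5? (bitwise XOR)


Register state trace:
  MOV R5, 166  → R5 = 166 (0b10100110)
  MOV R1, 118  → R1 = 118 (0b01110110)
  XOR R5, R1  → R5 = 166 XOR 118 = 208 (0b11010000)
Final: R5 = 208

208


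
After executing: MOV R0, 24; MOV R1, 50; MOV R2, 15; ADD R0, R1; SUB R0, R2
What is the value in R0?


Register state trace:
  MOV R0, 24  → R0 = 24
  MOV R1, 50  → R1 = 50
  MOV R2, 15  → R2 = 15
  ADD R0, R1  → R0 = 24 + 50 = 74
  SUB R0, R2  → R0 = 74 - 15 = 59
Final: R0 = 59

59


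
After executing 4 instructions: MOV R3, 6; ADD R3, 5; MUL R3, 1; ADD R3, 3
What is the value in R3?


Register state trace:
  MOV R3, 6  → R3 = 6
  ADD R3, 5  → R3 = 6 + 5 = 11
  MUL R3, 1  → R3 = 11 * 1 = 11
  ADD R3, 3  → R3 = 11 + 3 = 14
Final: R3 = 14

14


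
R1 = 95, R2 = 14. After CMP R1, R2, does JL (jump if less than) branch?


Trace:
  R1 = 95, R2 = 14
  CMP R1, R2  → compares 95 vs 14
  JL checks: is 95 less than 14?
  95 > 14, so condition is false
Branch taken: No

No


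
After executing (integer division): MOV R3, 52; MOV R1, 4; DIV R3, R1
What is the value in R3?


Register state trace:
  MOV R3, 52  → R3 = 52
  MOV R1, 4  → R1 = 4
  DIV R3, R1  → R3 = 52 // 4 = 13
Final: R3 = 13

13


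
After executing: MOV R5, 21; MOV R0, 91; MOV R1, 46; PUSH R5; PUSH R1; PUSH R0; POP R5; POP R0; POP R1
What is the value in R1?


Stack trace (top is rightmost):
  MOV R5, 21  → R5 = 21
  MOV R0, 91  → R0 = 91
  MOV R1, 46  → R1 = 46
  PUSH R5  → stack: [21]
  PUSH R1  → stack: [21, 46]
  PUSH R0  → stack: [21, 46, 91]
  POP R5  → R5 = 91, stack: [21, 46]
  POP R0  → R0 = 46, stack: [21]
  POP R1  → R1 = 21, stack: []
Final: R1 = 21

21


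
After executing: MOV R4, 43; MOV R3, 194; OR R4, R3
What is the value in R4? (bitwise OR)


Register state trace:
  MOV R4, 43  → R4 = 43 (0b00101011)
  MOV R3, 194  → R3 = 194 (0b11000010)
  OR R4, R3   → R4 = 43 OR 194 = 235 (0b11101011)
Final: R4 = 235

235


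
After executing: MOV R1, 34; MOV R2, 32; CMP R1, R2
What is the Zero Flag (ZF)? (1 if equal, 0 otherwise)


Register state trace:
  MOV R1, 34  → R1 = 34
  MOV R2, 32  → R2 = 32
  CMP R1, R2  → computes 34 - 32 = 2
  Result is nonzero, so values are not equal
ZF = 0

0


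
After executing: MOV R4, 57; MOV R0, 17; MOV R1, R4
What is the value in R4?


Register state trace:
  MOV R4, 57  → R4 = 57
  MOV R0, 17  → R0 = 17
  MOV R1, R4  → R1 = 57
Final: R4 = 57

57


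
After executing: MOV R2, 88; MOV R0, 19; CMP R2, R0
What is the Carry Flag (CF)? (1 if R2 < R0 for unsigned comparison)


Register state trace:
  MOV R2, 88  → R2 = 88
  MOV R0, 19  → R0 = 19
  CMP R2, R0  → unsigned 88 - 19: no borrow
  88 >= 19, so CF = 0
CF = 0

0


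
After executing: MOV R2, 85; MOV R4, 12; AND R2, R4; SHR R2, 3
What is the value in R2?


Register state trace:
  MOV R2, 85  → R2 = 85 (0b01010101)
  MOV R4, 12  → R4 = 12 (0b00001100)
  AND R2, R4  → R2 = 85 AND 12 = 4 (0b00000100)
  SHR R2, 3  → R2 = 4 >> 3 = 0
Final: R2 = 0

0


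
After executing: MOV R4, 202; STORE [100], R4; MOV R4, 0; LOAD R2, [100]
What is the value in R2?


Register and memory trace:
  MOV R4, 202  → R4 = 202
  STORE [100], R4  → mem[100] = 202
  MOV R4, 0  → R4 = 0
  LOAD R2, [100]  → R2 = mem[100] = 202
Final: R2 = 202

202


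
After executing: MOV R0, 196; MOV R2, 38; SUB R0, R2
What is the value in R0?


Register state trace:
  MOV R0, 196  → R0 = 196
  MOV R2, 38  → R2 = 38
  SUB R0, R2  → R0 = 196 - 38 = 158
Final: R0 = 158

158


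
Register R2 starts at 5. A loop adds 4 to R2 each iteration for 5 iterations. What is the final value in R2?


Starting value: R2 = 5
  Iter 1: R2 = 5 + 4 = 9
  Iter 2: R2 = 9 + 4 = 13
  Iter 3: R2 = 13 + 4 = 17
  Iter 4: R2 = 17 + 4 = 21
  Iter 5: R2 = 21 + 4 = 25
Final: R2 = 25

25


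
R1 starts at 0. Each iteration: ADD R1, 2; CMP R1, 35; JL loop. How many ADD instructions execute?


Loop trace (R1 starts at 0, target 35, step 2):
  ADD #1: R1 = 0 + 2 = 2  → 2 < 35, loop
  ADD #2: R1 = 2 + 2 = 4  → 4 < 35, loop
  ADD #3: R1 = 4 + 2 = 6  → 6 < 35, loop
  ADD #4: R1 = 6 + 2 = 8  → 8 < 35, loop
  ADD #5: R1 = 8 + 2 = 10  → 10 < 35, loop
  ADD #6: R1 = 10 + 2 = 12  → 12 < 35, loop
  ADD #7: R1 = 12 + 2 = 14  → 14 < 35, loop
  ADD #8: R1 = 14 + 2 = 16  → 16 < 35, loop
  ADD #9: R1 = 16 + 2 = 18  → 18 < 35, loop
  ADD #10: R1 = 18 + 2 = 20  → 20 < 35, loop
  ADD #11: R1 = 20 + 2 = 22  → 22 < 35, loop
  ADD #12: R1 = 22 + 2 = 24  → 24 < 35, loop
  ADD #13: R1 = 24 + 2 = 26  → 26 < 35, loop
  ADD #14: R1 = 26 + 2 = 28  → 28 < 35, loop
  ADD #15: R1 = 28 + 2 = 30  → 30 < 35, loop
  ADD #16: R1 = 30 + 2 = 32  → 32 < 35, loop
  ADD #17: R1 = 32 + 2 = 34  → 34 < 35, loop
  ADD #18: R1 = 34 + 2 = 36  → 36 >= 35, exit
Total ADD instructions: 18

18


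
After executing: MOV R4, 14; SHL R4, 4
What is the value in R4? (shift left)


Register state trace:
  MOV R4, 14  → R4 = 14
  SHL R4, 4  → R4 = 14 << 4 = 14 * 2^4 = 224
Final: R4 = 224

224


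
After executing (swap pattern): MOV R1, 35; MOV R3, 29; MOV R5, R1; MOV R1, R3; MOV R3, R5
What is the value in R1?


Register state trace (swap pattern):
  MOV R1, 35  → R1 = 35
  MOV R3, 29  → R3 = 29
  MOV R5, R1  → R5 = 35  (save R1)
  MOV R1, R3  → R1 = 29  (R1 gets R3's value)
  MOV R3, R5  → R3 = 35  (R3 gets saved value)
Final: R1 = 29

29


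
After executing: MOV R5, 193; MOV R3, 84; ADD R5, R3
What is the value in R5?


Register state trace:
  MOV R5, 193  → R5 = 193
  MOV R3, 84  → R3 = 84
  ADD R5, R3  → R5 = 193 + 84 = 277
Final: R5 = 277

277


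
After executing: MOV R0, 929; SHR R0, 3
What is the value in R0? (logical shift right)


Register state trace:
  MOV R0, 929  → R0 = 929
  SHR R0, 3  → R0 = 929 >> 3 = 929 // 2^3 = 116
Final: R0 = 116

116


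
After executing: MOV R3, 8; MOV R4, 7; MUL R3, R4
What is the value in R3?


Register state trace:
  MOV R3, 8  → R3 = 8
  MOV R4, 7  → R4 = 7
  MUL R3, R4  → R3 = 8 * 7 = 56
Final: R3 = 56

56


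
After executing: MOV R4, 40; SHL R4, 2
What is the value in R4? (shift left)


Register state trace:
  MOV R4, 40  → R4 = 40
  SHL R4, 2  → R4 = 40 << 2 = 40 * 2^2 = 160
Final: R4 = 160

160


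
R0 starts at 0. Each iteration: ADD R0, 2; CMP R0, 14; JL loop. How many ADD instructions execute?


Loop trace (R0 starts at 0, target 14, step 2):
  ADD #1: R0 = 0 + 2 = 2  → 2 < 14, loop
  ADD #2: R0 = 2 + 2 = 4  → 4 < 14, loop
  ADD #3: R0 = 4 + 2 = 6  → 6 < 14, loop
  ADD #4: R0 = 6 + 2 = 8  → 8 < 14, loop
  ADD #5: R0 = 8 + 2 = 10  → 10 < 14, loop
  ADD #6: R0 = 10 + 2 = 12  → 12 < 14, loop
  ADD #7: R0 = 12 + 2 = 14  → 14 >= 14, exit
Total ADD instructions: 7

7


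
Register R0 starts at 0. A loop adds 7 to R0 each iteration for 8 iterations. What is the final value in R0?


Starting value: R0 = 0
  Iter 1: R0 = 0 + 7 = 7
  Iter 2: R0 = 7 + 7 = 14
  Iter 3: R0 = 14 + 7 = 21
  Iter 4: R0 = 21 + 7 = 28
  Iter 5: R0 = 28 + 7 = 35
  Iter 6: R0 = 35 + 7 = 42
  Iter 7: R0 = 42 + 7 = 49
  Iter 8: R0 = 49 + 7 = 56
Final: R0 = 56

56


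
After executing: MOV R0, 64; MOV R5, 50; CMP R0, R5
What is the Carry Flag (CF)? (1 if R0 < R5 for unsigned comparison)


Register state trace:
  MOV R0, 64  → R0 = 64
  MOV R5, 50  → R5 = 50
  CMP R0, R5  → unsigned 64 - 50: no borrow
  64 >= 50, so CF = 0
CF = 0

0


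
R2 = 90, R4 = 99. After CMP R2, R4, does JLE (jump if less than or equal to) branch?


Trace:
  R2 = 90, R4 = 99
  CMP R2, R4  → compares 90 vs 99
  JLE checks: is 90 less than or equal to 99?
  90 < 99, so condition is true
Branch taken: Yes

Yes


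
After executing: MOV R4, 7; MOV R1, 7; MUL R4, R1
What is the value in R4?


Register state trace:
  MOV R4, 7  → R4 = 7
  MOV R1, 7  → R1 = 7
  MUL R4, R1  → R4 = 7 * 7 = 49
Final: R4 = 49

49


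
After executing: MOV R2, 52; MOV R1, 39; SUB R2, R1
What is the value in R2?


Register state trace:
  MOV R2, 52  → R2 = 52
  MOV R1, 39  → R1 = 39
  SUB R2, R1  → R2 = 52 - 39 = 13
Final: R2 = 13

13


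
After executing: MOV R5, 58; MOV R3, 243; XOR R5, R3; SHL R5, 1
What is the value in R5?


Register state trace:
  MOV R5, 58  → R5 = 58 (0b00111010)
  MOV R3, 243  → R3 = 243 (0b11110011)
  XOR R5, R3  → R5 = 58 XOR 243 = 201 (0b11001001)
  SHL R5, 1  → R5 = 201 << 1 = 402
Final: R5 = 402

402


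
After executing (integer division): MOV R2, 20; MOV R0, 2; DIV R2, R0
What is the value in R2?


Register state trace:
  MOV R2, 20  → R2 = 20
  MOV R0, 2  → R0 = 2
  DIV R2, R0  → R2 = 20 // 2 = 10
Final: R2 = 10

10


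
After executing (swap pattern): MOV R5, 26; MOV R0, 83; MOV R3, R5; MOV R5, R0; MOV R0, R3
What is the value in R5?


Register state trace (swap pattern):
  MOV R5, 26  → R5 = 26
  MOV R0, 83  → R0 = 83
  MOV R3, R5  → R3 = 26  (save R5)
  MOV R5, R0  → R5 = 83  (R5 gets R0's value)
  MOV R0, R3  → R0 = 26  (R0 gets saved value)
Final: R5 = 83

83


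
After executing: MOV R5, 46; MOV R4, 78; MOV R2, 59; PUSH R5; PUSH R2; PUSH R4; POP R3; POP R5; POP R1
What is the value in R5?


Stack trace (top is rightmost):
  MOV R5, 46  → R5 = 46
  MOV R4, 78  → R4 = 78
  MOV R2, 59  → R2 = 59
  PUSH R5  → stack: [46]
  PUSH R2  → stack: [46, 59]
  PUSH R4  → stack: [46, 59, 78]
  POP R3  → R3 = 78, stack: [46, 59]
  POP R5  → R5 = 59, stack: [46]
  POP R1  → R1 = 46, stack: []
Final: R5 = 59

59


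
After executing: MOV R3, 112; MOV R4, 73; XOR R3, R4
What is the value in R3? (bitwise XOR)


Register state trace:
  MOV R3, 112  → R3 = 112 (0b01110000)
  MOV R4, 73  → R4 = 73 (0b01001001)
  XOR R3, R4  → R3 = 112 XOR 73 = 57 (0b00111001)
Final: R3 = 57

57


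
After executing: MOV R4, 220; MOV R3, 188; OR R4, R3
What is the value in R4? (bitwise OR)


Register state trace:
  MOV R4, 220  → R4 = 220 (0b11011100)
  MOV R3, 188  → R3 = 188 (0b10111100)
  OR R4, R3   → R4 = 220 OR 188 = 252 (0b11111100)
Final: R4 = 252

252


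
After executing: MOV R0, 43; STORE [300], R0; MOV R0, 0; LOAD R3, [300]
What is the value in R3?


Register and memory trace:
  MOV R0, 43  → R0 = 43
  STORE [300], R0  → mem[300] = 43
  MOV R0, 0  → R0 = 0
  LOAD R3, [300]  → R3 = mem[300] = 43
Final: R3 = 43

43


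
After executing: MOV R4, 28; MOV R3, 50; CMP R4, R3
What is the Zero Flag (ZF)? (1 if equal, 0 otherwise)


Register state trace:
  MOV R4, 28  → R4 = 28
  MOV R3, 50  → R3 = 50
  CMP R4, R3  → computes 28 - 50 = -22
  Result is nonzero, so values are not equal
ZF = 0

0


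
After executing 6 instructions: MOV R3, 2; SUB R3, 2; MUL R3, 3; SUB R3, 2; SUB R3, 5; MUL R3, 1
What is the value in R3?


Register state trace:
  MOV R3, 2  → R3 = 2
  SUB R3, 2  → R3 = 2 - 2 = 0
  MUL R3, 3  → R3 = 0 * 3 = 0
  SUB R3, 2  → R3 = 0 - 2 = -2
  SUB R3, 5  → R3 = -2 - 5 = -7
  MUL R3, 1  → R3 = -7 * 1 = -7
Final: R3 = -7

-7


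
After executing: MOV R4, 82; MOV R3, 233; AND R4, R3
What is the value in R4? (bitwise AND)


Register state trace:
  MOV R4, 82  → R4 = 82 (0b01010010)
  MOV R3, 233  → R3 = 233 (0b11101001)
  AND R4, R3  → R4 = 82 AND 233 = 64 (0b01000000)
Final: R4 = 64

64


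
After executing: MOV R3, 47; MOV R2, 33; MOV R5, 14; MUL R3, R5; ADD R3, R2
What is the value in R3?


Register state trace:
  MOV R3, 47  → R3 = 47
  MOV R2, 33  → R2 = 33
  MOV R5, 14  → R5 = 14
  MUL R3, R5  → R3 = 47 * 14 = 658
  ADD R3, R2  → R3 = 658 + 33 = 691
Final: R3 = 691

691


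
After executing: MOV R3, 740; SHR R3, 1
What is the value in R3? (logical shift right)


Register state trace:
  MOV R3, 740  → R3 = 740
  SHR R3, 1  → R3 = 740 >> 1 = 740 // 2^1 = 370
Final: R3 = 370

370


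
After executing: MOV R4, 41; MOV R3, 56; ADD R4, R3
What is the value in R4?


Register state trace:
  MOV R4, 41  → R4 = 41
  MOV R3, 56  → R3 = 56
  ADD R4, R3  → R4 = 41 + 56 = 97
Final: R4 = 97

97


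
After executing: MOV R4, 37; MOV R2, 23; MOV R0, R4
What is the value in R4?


Register state trace:
  MOV R4, 37  → R4 = 37
  MOV R2, 23  → R2 = 23
  MOV R0, R4  → R0 = 37
Final: R4 = 37

37


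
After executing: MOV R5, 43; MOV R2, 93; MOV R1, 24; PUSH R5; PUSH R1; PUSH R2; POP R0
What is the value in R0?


Stack trace (top is rightmost):
  MOV R5, 43  → R5 = 43
  MOV R2, 93  → R2 = 93
  MOV R1, 24  → R1 = 24
  PUSH R5  → stack: [43]
  PUSH R1  → stack: [43, 24]
  PUSH R2  → stack: [43, 24, 93]
  POP R0  → R0 = 93, stack: [43, 24]
Final: R0 = 93

93


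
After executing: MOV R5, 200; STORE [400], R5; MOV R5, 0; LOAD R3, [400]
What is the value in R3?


Register and memory trace:
  MOV R5, 200  → R5 = 200
  STORE [400], R5  → mem[400] = 200
  MOV R5, 0  → R5 = 0
  LOAD R3, [400]  → R3 = mem[400] = 200
Final: R3 = 200

200


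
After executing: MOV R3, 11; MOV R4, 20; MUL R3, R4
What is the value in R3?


Register state trace:
  MOV R3, 11  → R3 = 11
  MOV R4, 20  → R4 = 20
  MUL R3, R4  → R3 = 11 * 20 = 220
Final: R3 = 220

220


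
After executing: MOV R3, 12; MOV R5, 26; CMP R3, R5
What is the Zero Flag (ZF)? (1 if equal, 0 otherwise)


Register state trace:
  MOV R3, 12  → R3 = 12
  MOV R5, 26  → R5 = 26
  CMP R3, R5  → computes 12 - 26 = -14
  Result is nonzero, so values are not equal
ZF = 0

0


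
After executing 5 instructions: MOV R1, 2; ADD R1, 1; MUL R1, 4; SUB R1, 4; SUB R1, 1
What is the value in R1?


Register state trace:
  MOV R1, 2  → R1 = 2
  ADD R1, 1  → R1 = 2 + 1 = 3
  MUL R1, 4  → R1 = 3 * 4 = 12
  SUB R1, 4  → R1 = 12 - 4 = 8
  SUB R1, 1  → R1 = 8 - 1 = 7
Final: R1 = 7

7


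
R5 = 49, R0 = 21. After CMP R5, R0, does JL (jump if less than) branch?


Trace:
  R5 = 49, R0 = 21
  CMP R5, R0  → compares 49 vs 21
  JL checks: is 49 less than 21?
  49 > 21, so condition is false
Branch taken: No

No


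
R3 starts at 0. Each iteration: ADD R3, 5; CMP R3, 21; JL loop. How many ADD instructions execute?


Loop trace (R3 starts at 0, target 21, step 5):
  ADD #1: R3 = 0 + 5 = 5  → 5 < 21, loop
  ADD #2: R3 = 5 + 5 = 10  → 10 < 21, loop
  ADD #3: R3 = 10 + 5 = 15  → 15 < 21, loop
  ADD #4: R3 = 15 + 5 = 20  → 20 < 21, loop
  ADD #5: R3 = 20 + 5 = 25  → 25 >= 21, exit
Total ADD instructions: 5

5


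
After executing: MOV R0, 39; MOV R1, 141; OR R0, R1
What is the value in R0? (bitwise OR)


Register state trace:
  MOV R0, 39  → R0 = 39 (0b00100111)
  MOV R1, 141  → R1 = 141 (0b10001101)
  OR R0, R1   → R0 = 39 OR 141 = 175 (0b10101111)
Final: R0 = 175

175


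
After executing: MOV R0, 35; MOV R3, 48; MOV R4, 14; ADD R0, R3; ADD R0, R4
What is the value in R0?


Register state trace:
  MOV R0, 35  → R0 = 35
  MOV R3, 48  → R3 = 48
  MOV R4, 14  → R4 = 14
  ADD R0, R3  → R0 = 35 + 48 = 83
  ADD R0, R4  → R0 = 83 + 14 = 97
Final: R0 = 97

97


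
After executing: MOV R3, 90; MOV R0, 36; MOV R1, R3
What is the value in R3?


Register state trace:
  MOV R3, 90  → R3 = 90
  MOV R0, 36  → R0 = 36
  MOV R1, R3  → R1 = 90
Final: R3 = 90

90


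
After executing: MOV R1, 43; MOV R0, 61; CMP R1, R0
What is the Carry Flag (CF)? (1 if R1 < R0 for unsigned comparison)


Register state trace:
  MOV R1, 43  → R1 = 43
  MOV R0, 61  → R0 = 61
  CMP R1, R0  → unsigned 43 - 61: borrow occurs
  43 < 61, so CF = 1
CF = 1

1


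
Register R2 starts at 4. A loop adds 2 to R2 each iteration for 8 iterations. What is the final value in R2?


Starting value: R2 = 4
  Iter 1: R2 = 4 + 2 = 6
  Iter 2: R2 = 6 + 2 = 8
  Iter 3: R2 = 8 + 2 = 10
  Iter 4: R2 = 10 + 2 = 12
  Iter 5: R2 = 12 + 2 = 14
  Iter 6: R2 = 14 + 2 = 16
  Iter 7: R2 = 16 + 2 = 18
  Iter 8: R2 = 18 + 2 = 20
Final: R2 = 20

20


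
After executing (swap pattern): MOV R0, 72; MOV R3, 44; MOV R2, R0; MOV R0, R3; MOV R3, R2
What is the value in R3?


Register state trace (swap pattern):
  MOV R0, 72  → R0 = 72
  MOV R3, 44  → R3 = 44
  MOV R2, R0  → R2 = 72  (save R0)
  MOV R0, R3  → R0 = 44  (R0 gets R3's value)
  MOV R3, R2  → R3 = 72  (R3 gets saved value)
Final: R3 = 72

72


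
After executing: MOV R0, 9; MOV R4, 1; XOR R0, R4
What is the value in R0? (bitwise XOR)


Register state trace:
  MOV R0, 9  → R0 = 9 (0b00001001)
  MOV R4, 1  → R4 = 1 (0b00000001)
  XOR R0, R4  → R0 = 9 XOR 1 = 8 (0b00001000)
Final: R0 = 8

8


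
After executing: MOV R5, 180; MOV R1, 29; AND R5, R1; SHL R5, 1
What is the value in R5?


Register state trace:
  MOV R5, 180  → R5 = 180 (0b10110100)
  MOV R1, 29  → R1 = 29 (0b00011101)
  AND R5, R1  → R5 = 180 AND 29 = 20 (0b00010100)
  SHL R5, 1  → R5 = 20 << 1 = 40
Final: R5 = 40

40


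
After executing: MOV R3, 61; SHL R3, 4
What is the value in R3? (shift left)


Register state trace:
  MOV R3, 61  → R3 = 61
  SHL R3, 4  → R3 = 61 << 4 = 61 * 2^4 = 976
Final: R3 = 976

976


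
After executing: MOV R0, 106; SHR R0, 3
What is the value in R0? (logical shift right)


Register state trace:
  MOV R0, 106  → R0 = 106
  SHR R0, 3  → R0 = 106 >> 3 = 106 // 2^3 = 13
Final: R0 = 13

13


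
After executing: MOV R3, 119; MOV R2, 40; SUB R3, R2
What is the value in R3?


Register state trace:
  MOV R3, 119  → R3 = 119
  MOV R2, 40  → R2 = 40
  SUB R3, R2  → R3 = 119 - 40 = 79
Final: R3 = 79

79


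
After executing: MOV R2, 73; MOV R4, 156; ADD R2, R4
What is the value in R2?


Register state trace:
  MOV R2, 73  → R2 = 73
  MOV R4, 156  → R4 = 156
  ADD R2, R4  → R2 = 73 + 156 = 229
Final: R2 = 229

229


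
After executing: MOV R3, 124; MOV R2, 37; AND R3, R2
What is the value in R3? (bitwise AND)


Register state trace:
  MOV R3, 124  → R3 = 124 (0b01111100)
  MOV R2, 37  → R2 = 37 (0b00100101)
  AND R3, R2  → R3 = 124 AND 37 = 36 (0b00100100)
Final: R3 = 36

36


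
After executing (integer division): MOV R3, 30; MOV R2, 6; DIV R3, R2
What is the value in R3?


Register state trace:
  MOV R3, 30  → R3 = 30
  MOV R2, 6  → R2 = 6
  DIV R3, R2  → R3 = 30 // 6 = 5
Final: R3 = 5

5


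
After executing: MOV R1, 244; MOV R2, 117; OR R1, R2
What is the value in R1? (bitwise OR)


Register state trace:
  MOV R1, 244  → R1 = 244 (0b11110100)
  MOV R2, 117  → R2 = 117 (0b01110101)
  OR R1, R2   → R1 = 244 OR 117 = 245 (0b11110101)
Final: R1 = 245

245


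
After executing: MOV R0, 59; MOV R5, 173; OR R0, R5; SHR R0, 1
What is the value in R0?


Register state trace:
  MOV R0, 59  → R0 = 59 (0b00111011)
  MOV R5, 173  → R5 = 173 (0b10101101)
  OR R0, R5  → R0 = 59 OR 173 = 191 (0b10111111)
  SHR R0, 1  → R0 = 191 >> 1 = 95
Final: R0 = 95

95


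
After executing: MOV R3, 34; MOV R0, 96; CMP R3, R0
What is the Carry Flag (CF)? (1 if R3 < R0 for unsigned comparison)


Register state trace:
  MOV R3, 34  → R3 = 34
  MOV R0, 96  → R0 = 96
  CMP R3, R0  → unsigned 34 - 96: borrow occurs
  34 < 96, so CF = 1
CF = 1

1


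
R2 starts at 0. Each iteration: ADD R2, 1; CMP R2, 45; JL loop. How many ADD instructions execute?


Loop trace (R2 starts at 0, target 45, step 1):
  ADD #1: R2 = 0 + 1 = 1  → 1 < 45, loop
  ADD #2: R2 = 1 + 1 = 2  → 2 < 45, loop
  ADD #3: R2 = 2 + 1 = 3  → 3 < 45, loop
  ADD #4: R2 = 3 + 1 = 4  → 4 < 45, loop
  ADD #5: R2 = 4 + 1 = 5  → 5 < 45, loop
  ADD #6: R2 = 5 + 1 = 6  → 6 < 45, loop
  ADD #7: R2 = 6 + 1 = 7  → 7 < 45, loop
  ADD #8: R2 = 7 + 1 = 8  → 8 < 45, loop
  ADD #9: R2 = 8 + 1 = 9  → 9 < 45, loop
  ADD #10: R2 = 9 + 1 = 10  → 10 < 45, loop
  ADD #11: R2 = 10 + 1 = 11  → 11 < 45, loop
  ADD #12: R2 = 11 + 1 = 12  → 12 < 45, loop
  ADD #13: R2 = 12 + 1 = 13  → 13 < 45, loop
  ADD #14: R2 = 13 + 1 = 14  → 14 < 45, loop
  ADD #15: R2 = 14 + 1 = 15  → 15 < 45, loop
  ADD #16: R2 = 15 + 1 = 16  → 16 < 45, loop
  ADD #17: R2 = 16 + 1 = 17  → 17 < 45, loop
  ADD #18: R2 = 17 + 1 = 18  → 18 < 45, loop
  ADD #19: R2 = 18 + 1 = 19  → 19 < 45, loop
  ADD #20: R2 = 19 + 1 = 20  → 20 < 45, loop
  ADD #21: R2 = 20 + 1 = 21  → 21 < 45, loop
  ADD #22: R2 = 21 + 1 = 22  → 22 < 45, loop
  ADD #23: R2 = 22 + 1 = 23  → 23 < 45, loop
  ADD #24: R2 = 23 + 1 = 24  → 24 < 45, loop
  ADD #25: R2 = 24 + 1 = 25  → 25 < 45, loop
  ADD #26: R2 = 25 + 1 = 26  → 26 < 45, loop
  ADD #27: R2 = 26 + 1 = 27  → 27 < 45, loop
  ADD #28: R2 = 27 + 1 = 28  → 28 < 45, loop
  ADD #29: R2 = 28 + 1 = 29  → 29 < 45, loop
  ADD #30: R2 = 29 + 1 = 30  → 30 < 45, loop
  ADD #31: R2 = 30 + 1 = 31  → 31 < 45, loop
  ADD #32: R2 = 31 + 1 = 32  → 32 < 45, loop
  ADD #33: R2 = 32 + 1 = 33  → 33 < 45, loop
  ADD #34: R2 = 33 + 1 = 34  → 34 < 45, loop
  ADD #35: R2 = 34 + 1 = 35  → 35 < 45, loop
  ADD #36: R2 = 35 + 1 = 36  → 36 < 45, loop
  ADD #37: R2 = 36 + 1 = 37  → 37 < 45, loop
  ADD #38: R2 = 37 + 1 = 38  → 38 < 45, loop
  ADD #39: R2 = 38 + 1 = 39  → 39 < 45, loop
  ADD #40: R2 = 39 + 1 = 40  → 40 < 45, loop
  ADD #41: R2 = 40 + 1 = 41  → 41 < 45, loop
  ADD #42: R2 = 41 + 1 = 42  → 42 < 45, loop
  ADD #43: R2 = 42 + 1 = 43  → 43 < 45, loop
  ADD #44: R2 = 43 + 1 = 44  → 44 < 45, loop
  ADD #45: R2 = 44 + 1 = 45  → 45 >= 45, exit
Total ADD instructions: 45

45


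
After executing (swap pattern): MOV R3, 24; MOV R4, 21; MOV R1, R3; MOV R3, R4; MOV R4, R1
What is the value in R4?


Register state trace (swap pattern):
  MOV R3, 24  → R3 = 24
  MOV R4, 21  → R4 = 21
  MOV R1, R3  → R1 = 24  (save R3)
  MOV R3, R4  → R3 = 21  (R3 gets R4's value)
  MOV R4, R1  → R4 = 24  (R4 gets saved value)
Final: R4 = 24

24


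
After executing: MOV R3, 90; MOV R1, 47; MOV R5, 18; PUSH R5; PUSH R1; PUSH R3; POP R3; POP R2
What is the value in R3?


Stack trace (top is rightmost):
  MOV R3, 90  → R3 = 90
  MOV R1, 47  → R1 = 47
  MOV R5, 18  → R5 = 18
  PUSH R5  → stack: [18]
  PUSH R1  → stack: [18, 47]
  PUSH R3  → stack: [18, 47, 90]
  POP R3  → R3 = 90, stack: [18, 47]
  POP R2  → R2 = 47, stack: [18]
Final: R3 = 90

90


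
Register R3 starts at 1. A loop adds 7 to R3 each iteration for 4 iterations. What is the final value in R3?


Starting value: R3 = 1
  Iter 1: R3 = 1 + 7 = 8
  Iter 2: R3 = 8 + 7 = 15
  Iter 3: R3 = 15 + 7 = 22
  Iter 4: R3 = 22 + 7 = 29
Final: R3 = 29

29


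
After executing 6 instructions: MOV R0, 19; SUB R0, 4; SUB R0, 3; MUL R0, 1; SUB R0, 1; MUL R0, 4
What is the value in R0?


Register state trace:
  MOV R0, 19  → R0 = 19
  SUB R0, 4  → R0 = 19 - 4 = 15
  SUB R0, 3  → R0 = 15 - 3 = 12
  MUL R0, 1  → R0 = 12 * 1 = 12
  SUB R0, 1  → R0 = 12 - 1 = 11
  MUL R0, 4  → R0 = 11 * 4 = 44
Final: R0 = 44

44


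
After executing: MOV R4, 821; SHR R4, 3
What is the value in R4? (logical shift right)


Register state trace:
  MOV R4, 821  → R4 = 821
  SHR R4, 3  → R4 = 821 >> 3 = 821 // 2^3 = 102
Final: R4 = 102

102


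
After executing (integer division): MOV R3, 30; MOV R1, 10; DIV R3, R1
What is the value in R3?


Register state trace:
  MOV R3, 30  → R3 = 30
  MOV R1, 10  → R1 = 10
  DIV R3, R1  → R3 = 30 // 10 = 3
Final: R3 = 3

3


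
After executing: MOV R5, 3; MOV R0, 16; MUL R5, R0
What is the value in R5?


Register state trace:
  MOV R5, 3  → R5 = 3
  MOV R0, 16  → R0 = 16
  MUL R5, R0  → R5 = 3 * 16 = 48
Final: R5 = 48

48


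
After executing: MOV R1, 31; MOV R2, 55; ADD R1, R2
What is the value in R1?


Register state trace:
  MOV R1, 31  → R1 = 31
  MOV R2, 55  → R2 = 55
  ADD R1, R2  → R1 = 31 + 55 = 86
Final: R1 = 86

86


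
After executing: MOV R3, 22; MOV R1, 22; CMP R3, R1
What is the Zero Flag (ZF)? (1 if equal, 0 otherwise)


Register state trace:
  MOV R3, 22  → R3 = 22
  MOV R1, 22  → R1 = 22
  CMP R3, R1  → computes 22 - 22 = 0
  Result is zero, so values are equal
ZF = 1

1


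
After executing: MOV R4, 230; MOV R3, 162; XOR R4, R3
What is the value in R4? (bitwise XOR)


Register state trace:
  MOV R4, 230  → R4 = 230 (0b11100110)
  MOV R3, 162  → R3 = 162 (0b10100010)
  XOR R4, R3  → R4 = 230 XOR 162 = 68 (0b01000100)
Final: R4 = 68

68


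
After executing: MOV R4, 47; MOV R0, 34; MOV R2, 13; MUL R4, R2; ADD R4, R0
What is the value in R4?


Register state trace:
  MOV R4, 47  → R4 = 47
  MOV R0, 34  → R0 = 34
  MOV R2, 13  → R2 = 13
  MUL R4, R2  → R4 = 47 * 13 = 611
  ADD R4, R0  → R4 = 611 + 34 = 645
Final: R4 = 645

645


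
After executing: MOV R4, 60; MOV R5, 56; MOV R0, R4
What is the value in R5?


Register state trace:
  MOV R4, 60  → R4 = 60
  MOV R5, 56  → R5 = 56
  MOV R0, R4  → R0 = 60
Final: R5 = 56

56


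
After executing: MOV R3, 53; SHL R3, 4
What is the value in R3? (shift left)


Register state trace:
  MOV R3, 53  → R3 = 53
  SHL R3, 4  → R3 = 53 << 4 = 53 * 2^4 = 848
Final: R3 = 848

848


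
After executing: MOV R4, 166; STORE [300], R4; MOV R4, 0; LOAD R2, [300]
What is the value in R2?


Register and memory trace:
  MOV R4, 166  → R4 = 166
  STORE [300], R4  → mem[300] = 166
  MOV R4, 0  → R4 = 0
  LOAD R2, [300]  → R2 = mem[300] = 166
Final: R2 = 166

166


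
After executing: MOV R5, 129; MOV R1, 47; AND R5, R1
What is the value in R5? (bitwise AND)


Register state trace:
  MOV R5, 129  → R5 = 129 (0b10000001)
  MOV R1, 47  → R1 = 47 (0b00101111)
  AND R5, R1  → R5 = 129 AND 47 = 1 (0b00000001)
Final: R5 = 1

1


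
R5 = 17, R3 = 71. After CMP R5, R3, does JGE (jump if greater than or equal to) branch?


Trace:
  R5 = 17, R3 = 71
  CMP R5, R3  → compares 17 vs 71
  JGE checks: is 17 greater than or equal to 71?
  17 < 71, so condition is false
Branch taken: No

No


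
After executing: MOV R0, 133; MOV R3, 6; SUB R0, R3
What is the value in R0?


Register state trace:
  MOV R0, 133  → R0 = 133
  MOV R3, 6  → R3 = 6
  SUB R0, R3  → R0 = 133 - 6 = 127
Final: R0 = 127

127


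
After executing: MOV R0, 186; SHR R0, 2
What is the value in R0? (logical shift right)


Register state trace:
  MOV R0, 186  → R0 = 186
  SHR R0, 2  → R0 = 186 >> 2 = 186 // 2^2 = 46
Final: R0 = 46

46


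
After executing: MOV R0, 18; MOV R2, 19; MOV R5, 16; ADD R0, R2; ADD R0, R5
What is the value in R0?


Register state trace:
  MOV R0, 18  → R0 = 18
  MOV R2, 19  → R2 = 19
  MOV R5, 16  → R5 = 16
  ADD R0, R2  → R0 = 18 + 19 = 37
  ADD R0, R5  → R0 = 37 + 16 = 53
Final: R0 = 53

53


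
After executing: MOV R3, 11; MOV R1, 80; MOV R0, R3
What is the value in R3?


Register state trace:
  MOV R3, 11  → R3 = 11
  MOV R1, 80  → R1 = 80
  MOV R0, R3  → R0 = 11
Final: R3 = 11

11


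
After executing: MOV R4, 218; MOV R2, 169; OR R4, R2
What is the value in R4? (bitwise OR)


Register state trace:
  MOV R4, 218  → R4 = 218 (0b11011010)
  MOV R2, 169  → R2 = 169 (0b10101001)
  OR R4, R2   → R4 = 218 OR 169 = 251 (0b11111011)
Final: R4 = 251

251


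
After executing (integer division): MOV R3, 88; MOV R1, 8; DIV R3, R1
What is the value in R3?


Register state trace:
  MOV R3, 88  → R3 = 88
  MOV R1, 8  → R1 = 8
  DIV R3, R1  → R3 = 88 // 8 = 11
Final: R3 = 11

11


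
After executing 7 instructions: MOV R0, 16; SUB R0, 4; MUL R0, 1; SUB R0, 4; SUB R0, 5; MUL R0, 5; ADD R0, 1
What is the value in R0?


Register state trace:
  MOV R0, 16  → R0 = 16
  SUB R0, 4  → R0 = 16 - 4 = 12
  MUL R0, 1  → R0 = 12 * 1 = 12
  SUB R0, 4  → R0 = 12 - 4 = 8
  SUB R0, 5  → R0 = 8 - 5 = 3
  MUL R0, 5  → R0 = 3 * 5 = 15
  ADD R0, 1  → R0 = 15 + 1 = 16
Final: R0 = 16

16


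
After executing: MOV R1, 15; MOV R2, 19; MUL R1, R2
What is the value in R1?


Register state trace:
  MOV R1, 15  → R1 = 15
  MOV R2, 19  → R2 = 19
  MUL R1, R2  → R1 = 15 * 19 = 285
Final: R1 = 285

285


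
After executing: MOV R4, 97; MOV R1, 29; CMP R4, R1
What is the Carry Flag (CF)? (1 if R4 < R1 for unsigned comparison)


Register state trace:
  MOV R4, 97  → R4 = 97
  MOV R1, 29  → R1 = 29
  CMP R4, R1  → unsigned 97 - 29: no borrow
  97 >= 29, so CF = 0
CF = 0

0


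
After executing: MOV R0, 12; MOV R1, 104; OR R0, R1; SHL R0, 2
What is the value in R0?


Register state trace:
  MOV R0, 12  → R0 = 12 (0b00001100)
  MOV R1, 104  → R1 = 104 (0b01101000)
  OR R0, R1  → R0 = 12 OR 104 = 108 (0b01101100)
  SHL R0, 2  → R0 = 108 << 2 = 432
Final: R0 = 432

432


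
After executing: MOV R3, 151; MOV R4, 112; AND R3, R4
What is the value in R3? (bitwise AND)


Register state trace:
  MOV R3, 151  → R3 = 151 (0b10010111)
  MOV R4, 112  → R4 = 112 (0b01110000)
  AND R3, R4  → R3 = 151 AND 112 = 16 (0b00010000)
Final: R3 = 16

16


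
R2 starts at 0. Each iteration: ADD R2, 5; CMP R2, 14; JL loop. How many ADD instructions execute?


Loop trace (R2 starts at 0, target 14, step 5):
  ADD #1: R2 = 0 + 5 = 5  → 5 < 14, loop
  ADD #2: R2 = 5 + 5 = 10  → 10 < 14, loop
  ADD #3: R2 = 10 + 5 = 15  → 15 >= 14, exit
Total ADD instructions: 3

3


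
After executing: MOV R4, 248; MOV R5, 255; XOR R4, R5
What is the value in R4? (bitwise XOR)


Register state trace:
  MOV R4, 248  → R4 = 248 (0b11111000)
  MOV R5, 255  → R5 = 255 (0b11111111)
  XOR R4, R5  → R4 = 248 XOR 255 = 7 (0b00000111)
Final: R4 = 7

7


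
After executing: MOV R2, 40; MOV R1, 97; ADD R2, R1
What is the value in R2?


Register state trace:
  MOV R2, 40  → R2 = 40
  MOV R1, 97  → R1 = 97
  ADD R2, R1  → R2 = 40 + 97 = 137
Final: R2 = 137

137


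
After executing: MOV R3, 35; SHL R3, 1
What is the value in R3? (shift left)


Register state trace:
  MOV R3, 35  → R3 = 35
  SHL R3, 1  → R3 = 35 << 1 = 35 * 2^1 = 70
Final: R3 = 70

70


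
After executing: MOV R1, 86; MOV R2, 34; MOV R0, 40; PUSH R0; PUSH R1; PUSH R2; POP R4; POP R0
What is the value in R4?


Stack trace (top is rightmost):
  MOV R1, 86  → R1 = 86
  MOV R2, 34  → R2 = 34
  MOV R0, 40  → R0 = 40
  PUSH R0  → stack: [40]
  PUSH R1  → stack: [40, 86]
  PUSH R2  → stack: [40, 86, 34]
  POP R4  → R4 = 34, stack: [40, 86]
  POP R0  → R0 = 86, stack: [40]
Final: R4 = 34

34


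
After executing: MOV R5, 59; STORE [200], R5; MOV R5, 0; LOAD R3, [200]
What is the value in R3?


Register and memory trace:
  MOV R5, 59  → R5 = 59
  STORE [200], R5  → mem[200] = 59
  MOV R5, 0  → R5 = 0
  LOAD R3, [200]  → R3 = mem[200] = 59
Final: R3 = 59

59


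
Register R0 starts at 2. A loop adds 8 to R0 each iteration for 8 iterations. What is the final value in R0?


Starting value: R0 = 2
  Iter 1: R0 = 2 + 8 = 10
  Iter 2: R0 = 10 + 8 = 18
  Iter 3: R0 = 18 + 8 = 26
  Iter 4: R0 = 26 + 8 = 34
  Iter 5: R0 = 34 + 8 = 42
  Iter 6: R0 = 42 + 8 = 50
  Iter 7: R0 = 50 + 8 = 58
  Iter 8: R0 = 58 + 8 = 66
Final: R0 = 66

66


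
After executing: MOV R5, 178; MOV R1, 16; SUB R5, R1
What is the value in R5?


Register state trace:
  MOV R5, 178  → R5 = 178
  MOV R1, 16  → R1 = 16
  SUB R5, R1  → R5 = 178 - 16 = 162
Final: R5 = 162

162


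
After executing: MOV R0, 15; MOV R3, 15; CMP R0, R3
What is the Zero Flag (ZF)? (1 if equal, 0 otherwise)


Register state trace:
  MOV R0, 15  → R0 = 15
  MOV R3, 15  → R3 = 15
  CMP R0, R3  → computes 15 - 15 = 0
  Result is zero, so values are equal
ZF = 1

1


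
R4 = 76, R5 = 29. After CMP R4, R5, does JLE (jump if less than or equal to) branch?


Trace:
  R4 = 76, R5 = 29
  CMP R4, R5  → compares 76 vs 29
  JLE checks: is 76 less than or equal to 29?
  76 > 29, so condition is false
Branch taken: No

No


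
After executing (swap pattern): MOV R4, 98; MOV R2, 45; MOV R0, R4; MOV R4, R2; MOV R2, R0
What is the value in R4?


Register state trace (swap pattern):
  MOV R4, 98  → R4 = 98
  MOV R2, 45  → R2 = 45
  MOV R0, R4  → R0 = 98  (save R4)
  MOV R4, R2  → R4 = 45  (R4 gets R2's value)
  MOV R2, R0  → R2 = 98  (R2 gets saved value)
Final: R4 = 45

45


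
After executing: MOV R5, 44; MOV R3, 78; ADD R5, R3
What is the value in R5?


Register state trace:
  MOV R5, 44  → R5 = 44
  MOV R3, 78  → R3 = 78
  ADD R5, R3  → R5 = 44 + 78 = 122
Final: R5 = 122

122
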